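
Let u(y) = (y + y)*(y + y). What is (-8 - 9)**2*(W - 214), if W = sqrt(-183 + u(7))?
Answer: -61846 + 289*sqrt(13) ≈ -60804.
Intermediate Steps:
u(y) = 4*y**2 (u(y) = (2*y)*(2*y) = 4*y**2)
W = sqrt(13) (W = sqrt(-183 + 4*7**2) = sqrt(-183 + 4*49) = sqrt(-183 + 196) = sqrt(13) ≈ 3.6056)
(-8 - 9)**2*(W - 214) = (-8 - 9)**2*(sqrt(13) - 214) = (-17)**2*(-214 + sqrt(13)) = 289*(-214 + sqrt(13)) = -61846 + 289*sqrt(13)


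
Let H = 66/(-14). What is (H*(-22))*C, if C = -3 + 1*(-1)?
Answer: -2904/7 ≈ -414.86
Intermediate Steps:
C = -4 (C = -3 - 1 = -4)
H = -33/7 (H = 66*(-1/14) = -33/7 ≈ -4.7143)
(H*(-22))*C = -33/7*(-22)*(-4) = (726/7)*(-4) = -2904/7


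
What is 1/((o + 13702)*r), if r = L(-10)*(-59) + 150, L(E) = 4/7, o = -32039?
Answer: -7/14926318 ≈ -4.6897e-7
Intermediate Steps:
L(E) = 4/7 (L(E) = 4*(1/7) = 4/7)
r = 814/7 (r = (4/7)*(-59) + 150 = -236/7 + 150 = 814/7 ≈ 116.29)
1/((o + 13702)*r) = 1/((-32039 + 13702)*(814/7)) = (7/814)/(-18337) = -1/18337*7/814 = -7/14926318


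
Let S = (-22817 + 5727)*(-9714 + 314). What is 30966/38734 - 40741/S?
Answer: 2486492987053/3111231082000 ≈ 0.79920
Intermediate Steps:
S = 160646000 (S = -17090*(-9400) = 160646000)
30966/38734 - 40741/S = 30966/38734 - 40741/160646000 = 30966*(1/38734) - 40741*1/160646000 = 15483/19367 - 40741/160646000 = 2486492987053/3111231082000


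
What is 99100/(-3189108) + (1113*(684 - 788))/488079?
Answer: -11597618281/43237128987 ≈ -0.26823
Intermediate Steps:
99100/(-3189108) + (1113*(684 - 788))/488079 = 99100*(-1/3189108) + (1113*(-104))*(1/488079) = -24775/797277 - 115752*1/488079 = -24775/797277 - 38584/162693 = -11597618281/43237128987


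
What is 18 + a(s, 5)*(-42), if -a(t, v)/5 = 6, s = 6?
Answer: 1278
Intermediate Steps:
a(t, v) = -30 (a(t, v) = -5*6 = -30)
18 + a(s, 5)*(-42) = 18 - 30*(-42) = 18 + 1260 = 1278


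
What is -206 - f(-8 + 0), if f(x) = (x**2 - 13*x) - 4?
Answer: -370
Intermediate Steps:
f(x) = -4 + x**2 - 13*x
-206 - f(-8 + 0) = -206 - (-4 + (-8 + 0)**2 - 13*(-8 + 0)) = -206 - (-4 + (-8)**2 - 13*(-8)) = -206 - (-4 + 64 + 104) = -206 - 1*164 = -206 - 164 = -370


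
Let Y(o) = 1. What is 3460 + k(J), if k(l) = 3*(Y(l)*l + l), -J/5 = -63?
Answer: 5350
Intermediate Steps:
J = 315 (J = -5*(-63) = 315)
k(l) = 6*l (k(l) = 3*(1*l + l) = 3*(l + l) = 3*(2*l) = 6*l)
3460 + k(J) = 3460 + 6*315 = 3460 + 1890 = 5350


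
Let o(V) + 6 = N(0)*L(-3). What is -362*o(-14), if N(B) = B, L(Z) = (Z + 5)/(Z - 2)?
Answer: 2172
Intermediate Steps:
L(Z) = (5 + Z)/(-2 + Z)
o(V) = -6 (o(V) = -6 + 0*((5 - 3)/(-2 - 3)) = -6 + 0*(2/(-5)) = -6 + 0*(-1/5*2) = -6 + 0*(-2/5) = -6 + 0 = -6)
-362*o(-14) = -362*(-6) = 2172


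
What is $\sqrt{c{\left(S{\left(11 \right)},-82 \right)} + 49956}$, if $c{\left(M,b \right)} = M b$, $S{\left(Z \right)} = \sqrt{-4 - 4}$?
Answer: $2 \sqrt{12489 - 41 i \sqrt{2}} \approx 223.51 - 0.51884 i$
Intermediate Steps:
$S{\left(Z \right)} = 2 i \sqrt{2}$ ($S{\left(Z \right)} = \sqrt{-8} = 2 i \sqrt{2}$)
$\sqrt{c{\left(S{\left(11 \right)},-82 \right)} + 49956} = \sqrt{2 i \sqrt{2} \left(-82\right) + 49956} = \sqrt{- 164 i \sqrt{2} + 49956} = \sqrt{49956 - 164 i \sqrt{2}}$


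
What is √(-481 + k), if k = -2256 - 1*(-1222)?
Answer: I*√1515 ≈ 38.923*I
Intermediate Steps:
k = -1034 (k = -2256 + 1222 = -1034)
√(-481 + k) = √(-481 - 1034) = √(-1515) = I*√1515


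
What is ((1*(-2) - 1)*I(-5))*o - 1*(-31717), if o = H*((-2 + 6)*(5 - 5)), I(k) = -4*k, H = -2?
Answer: 31717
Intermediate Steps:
o = 0 (o = -2*(-2 + 6)*(5 - 5) = -8*0 = -2*0 = 0)
((1*(-2) - 1)*I(-5))*o - 1*(-31717) = ((1*(-2) - 1)*(-4*(-5)))*0 - 1*(-31717) = ((-2 - 1)*20)*0 + 31717 = -3*20*0 + 31717 = -60*0 + 31717 = 0 + 31717 = 31717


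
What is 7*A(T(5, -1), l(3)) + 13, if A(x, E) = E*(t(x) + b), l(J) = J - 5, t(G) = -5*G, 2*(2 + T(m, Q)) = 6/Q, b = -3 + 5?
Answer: -365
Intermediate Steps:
b = 2
T(m, Q) = -2 + 3/Q (T(m, Q) = -2 + (6/Q)/2 = -2 + 3/Q)
l(J) = -5 + J
A(x, E) = E*(2 - 5*x) (A(x, E) = E*(-5*x + 2) = E*(2 - 5*x))
7*A(T(5, -1), l(3)) + 13 = 7*((-5 + 3)*(2 - 5*(-2 + 3/(-1)))) + 13 = 7*(-2*(2 - 5*(-2 + 3*(-1)))) + 13 = 7*(-2*(2 - 5*(-2 - 3))) + 13 = 7*(-2*(2 - 5*(-5))) + 13 = 7*(-2*(2 + 25)) + 13 = 7*(-2*27) + 13 = 7*(-54) + 13 = -378 + 13 = -365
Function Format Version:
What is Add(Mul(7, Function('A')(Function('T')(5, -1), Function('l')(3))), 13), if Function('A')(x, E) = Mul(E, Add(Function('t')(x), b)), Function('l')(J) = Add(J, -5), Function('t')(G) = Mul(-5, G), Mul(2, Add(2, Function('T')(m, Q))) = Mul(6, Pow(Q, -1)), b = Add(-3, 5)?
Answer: -365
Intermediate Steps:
b = 2
Function('T')(m, Q) = Add(-2, Mul(3, Pow(Q, -1))) (Function('T')(m, Q) = Add(-2, Mul(Rational(1, 2), Mul(6, Pow(Q, -1)))) = Add(-2, Mul(3, Pow(Q, -1))))
Function('l')(J) = Add(-5, J)
Function('A')(x, E) = Mul(E, Add(2, Mul(-5, x))) (Function('A')(x, E) = Mul(E, Add(Mul(-5, x), 2)) = Mul(E, Add(2, Mul(-5, x))))
Add(Mul(7, Function('A')(Function('T')(5, -1), Function('l')(3))), 13) = Add(Mul(7, Mul(Add(-5, 3), Add(2, Mul(-5, Add(-2, Mul(3, Pow(-1, -1))))))), 13) = Add(Mul(7, Mul(-2, Add(2, Mul(-5, Add(-2, Mul(3, -1)))))), 13) = Add(Mul(7, Mul(-2, Add(2, Mul(-5, Add(-2, -3))))), 13) = Add(Mul(7, Mul(-2, Add(2, Mul(-5, -5)))), 13) = Add(Mul(7, Mul(-2, Add(2, 25))), 13) = Add(Mul(7, Mul(-2, 27)), 13) = Add(Mul(7, -54), 13) = Add(-378, 13) = -365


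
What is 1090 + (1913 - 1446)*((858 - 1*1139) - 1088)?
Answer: -638233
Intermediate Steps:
1090 + (1913 - 1446)*((858 - 1*1139) - 1088) = 1090 + 467*((858 - 1139) - 1088) = 1090 + 467*(-281 - 1088) = 1090 + 467*(-1369) = 1090 - 639323 = -638233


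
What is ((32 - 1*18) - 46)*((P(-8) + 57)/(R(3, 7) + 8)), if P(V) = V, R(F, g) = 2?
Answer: -784/5 ≈ -156.80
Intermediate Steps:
((32 - 1*18) - 46)*((P(-8) + 57)/(R(3, 7) + 8)) = ((32 - 1*18) - 46)*((-8 + 57)/(2 + 8)) = ((32 - 18) - 46)*(49/10) = (14 - 46)*(49*(1/10)) = -32*49/10 = -784/5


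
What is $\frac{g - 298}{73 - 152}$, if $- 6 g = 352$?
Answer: $\frac{1070}{237} \approx 4.5148$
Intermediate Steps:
$g = - \frac{176}{3}$ ($g = \left(- \frac{1}{6}\right) 352 = - \frac{176}{3} \approx -58.667$)
$\frac{g - 298}{73 - 152} = \frac{- \frac{176}{3} - 298}{73 - 152} = - \frac{1070}{3 \left(-79\right)} = \left(- \frac{1070}{3}\right) \left(- \frac{1}{79}\right) = \frac{1070}{237}$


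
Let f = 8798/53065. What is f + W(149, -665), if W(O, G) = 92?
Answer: 4890778/53065 ≈ 92.166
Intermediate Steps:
f = 8798/53065 (f = 8798*(1/53065) = 8798/53065 ≈ 0.16580)
f + W(149, -665) = 8798/53065 + 92 = 4890778/53065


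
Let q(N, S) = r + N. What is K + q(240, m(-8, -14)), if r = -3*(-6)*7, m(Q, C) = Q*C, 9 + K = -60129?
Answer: -59772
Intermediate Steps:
K = -60138 (K = -9 - 60129 = -60138)
m(Q, C) = C*Q
r = 126 (r = 18*7 = 126)
q(N, S) = 126 + N
K + q(240, m(-8, -14)) = -60138 + (126 + 240) = -60138 + 366 = -59772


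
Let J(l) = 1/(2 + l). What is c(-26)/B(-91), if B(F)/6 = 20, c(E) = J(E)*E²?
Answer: -169/720 ≈ -0.23472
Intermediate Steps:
c(E) = E²/(2 + E)
B(F) = 120 (B(F) = 6*20 = 120)
c(-26)/B(-91) = ((-26)²/(2 - 26))/120 = (676/(-24))*(1/120) = (676*(-1/24))*(1/120) = -169/6*1/120 = -169/720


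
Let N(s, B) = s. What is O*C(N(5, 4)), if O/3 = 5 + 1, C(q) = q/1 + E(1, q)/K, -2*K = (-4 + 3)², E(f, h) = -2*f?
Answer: 162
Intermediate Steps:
K = -½ (K = -(-4 + 3)²/2 = -½*(-1)² = -½*1 = -½ ≈ -0.50000)
C(q) = 4 + q (C(q) = q/1 + (-2*1)/(-½) = q*1 - 2*(-2) = q + 4 = 4 + q)
O = 18 (O = 3*(5 + 1) = 3*6 = 18)
O*C(N(5, 4)) = 18*(4 + 5) = 18*9 = 162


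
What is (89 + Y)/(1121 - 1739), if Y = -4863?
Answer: 2387/309 ≈ 7.7249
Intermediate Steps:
(89 + Y)/(1121 - 1739) = (89 - 4863)/(1121 - 1739) = -4774/(-618) = -4774*(-1/618) = 2387/309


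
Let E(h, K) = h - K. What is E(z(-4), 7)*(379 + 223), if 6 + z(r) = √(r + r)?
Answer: -7826 + 1204*I*√2 ≈ -7826.0 + 1702.7*I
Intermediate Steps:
z(r) = -6 + √2*√r (z(r) = -6 + √(r + r) = -6 + √(2*r) = -6 + √2*√r)
E(z(-4), 7)*(379 + 223) = ((-6 + √2*√(-4)) - 1*7)*(379 + 223) = ((-6 + √2*(2*I)) - 7)*602 = ((-6 + 2*I*√2) - 7)*602 = (-13 + 2*I*√2)*602 = -7826 + 1204*I*√2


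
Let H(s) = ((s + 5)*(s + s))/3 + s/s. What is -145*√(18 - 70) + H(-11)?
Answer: 45 - 290*I*√13 ≈ 45.0 - 1045.6*I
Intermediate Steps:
H(s) = 1 + 2*s*(5 + s)/3 (H(s) = ((5 + s)*(2*s))*(⅓) + 1 = (2*s*(5 + s))*(⅓) + 1 = 2*s*(5 + s)/3 + 1 = 1 + 2*s*(5 + s)/3)
-145*√(18 - 70) + H(-11) = -145*√(18 - 70) + (1 + (⅔)*(-11)² + (10/3)*(-11)) = -290*I*√13 + (1 + (⅔)*121 - 110/3) = -290*I*√13 + (1 + 242/3 - 110/3) = -290*I*√13 + 45 = 45 - 290*I*√13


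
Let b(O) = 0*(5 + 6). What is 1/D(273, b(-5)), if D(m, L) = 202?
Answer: 1/202 ≈ 0.0049505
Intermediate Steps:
b(O) = 0 (b(O) = 0*11 = 0)
1/D(273, b(-5)) = 1/202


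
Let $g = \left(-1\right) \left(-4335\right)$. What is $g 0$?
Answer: $0$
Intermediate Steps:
$g = 4335$
$g 0 = 4335 \cdot 0 = 0$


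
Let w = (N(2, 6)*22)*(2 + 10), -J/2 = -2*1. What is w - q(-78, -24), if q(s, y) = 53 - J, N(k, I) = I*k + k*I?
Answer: 6287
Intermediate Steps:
J = 4 (J = -(-4) = -2*(-2) = 4)
N(k, I) = 2*I*k (N(k, I) = I*k + I*k = 2*I*k)
q(s, y) = 49 (q(s, y) = 53 - 1*4 = 53 - 4 = 49)
w = 6336 (w = ((2*6*2)*22)*(2 + 10) = (24*22)*12 = 528*12 = 6336)
w - q(-78, -24) = 6336 - 1*49 = 6336 - 49 = 6287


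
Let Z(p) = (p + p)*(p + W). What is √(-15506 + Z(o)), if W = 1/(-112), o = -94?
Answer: √424865/14 ≈ 46.558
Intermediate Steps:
W = -1/112 ≈ -0.0089286
Z(p) = 2*p*(-1/112 + p) (Z(p) = (p + p)*(p - 1/112) = (2*p)*(-1/112 + p) = 2*p*(-1/112 + p))
√(-15506 + Z(o)) = √(-15506 + (1/56)*(-94)*(-1 + 112*(-94))) = √(-15506 + (1/56)*(-94)*(-1 - 10528)) = √(-15506 + (1/56)*(-94)*(-10529)) = √(-15506 + 494863/28) = √(60695/28) = √424865/14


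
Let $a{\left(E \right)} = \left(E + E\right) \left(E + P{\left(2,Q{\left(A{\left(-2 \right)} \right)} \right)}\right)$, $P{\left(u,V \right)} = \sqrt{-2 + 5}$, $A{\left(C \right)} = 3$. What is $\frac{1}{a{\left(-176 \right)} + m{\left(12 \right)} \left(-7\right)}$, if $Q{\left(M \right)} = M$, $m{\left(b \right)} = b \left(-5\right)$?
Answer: $\frac{15593}{972473668} + \frac{22 \sqrt{3}}{243118417} \approx 1.6191 \cdot 10^{-5}$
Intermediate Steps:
$m{\left(b \right)} = - 5 b$
$P{\left(u,V \right)} = \sqrt{3}$
$a{\left(E \right)} = 2 E \left(E + \sqrt{3}\right)$ ($a{\left(E \right)} = \left(E + E\right) \left(E + \sqrt{3}\right) = 2 E \left(E + \sqrt{3}\right)$)
$\frac{1}{a{\left(-176 \right)} + m{\left(12 \right)} \left(-7\right)} = \frac{1}{2 \left(-176\right) \left(-176 + \sqrt{3}\right) + \left(-5\right) 12 \left(-7\right)} = \frac{1}{\left(61952 - 352 \sqrt{3}\right) - -420} = \frac{1}{\left(61952 - 352 \sqrt{3}\right) + 420} = \frac{1}{62372 - 352 \sqrt{3}}$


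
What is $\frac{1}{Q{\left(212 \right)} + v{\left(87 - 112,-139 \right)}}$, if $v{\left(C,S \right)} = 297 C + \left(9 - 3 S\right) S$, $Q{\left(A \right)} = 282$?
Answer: $- \frac{1}{66357} \approx -1.507 \cdot 10^{-5}$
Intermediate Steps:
$v{\left(C,S \right)} = 297 C + S \left(9 - 3 S\right)$
$\frac{1}{Q{\left(212 \right)} + v{\left(87 - 112,-139 \right)}} = \frac{1}{282 + \left(- 3 \left(-139\right)^{2} + 9 \left(-139\right) + 297 \left(87 - 112\right)\right)} = \frac{1}{282 - 66639} = \frac{1}{-66357} = - \frac{1}{66357}$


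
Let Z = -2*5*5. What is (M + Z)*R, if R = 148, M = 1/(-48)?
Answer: -88837/12 ≈ -7403.1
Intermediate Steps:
M = -1/48 ≈ -0.020833
Z = -50 (Z = -10*5 = -50)
(M + Z)*R = (-1/48 - 50)*148 = -2401/48*148 = -88837/12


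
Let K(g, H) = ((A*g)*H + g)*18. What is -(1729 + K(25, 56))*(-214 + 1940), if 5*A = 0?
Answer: -3760954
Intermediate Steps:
A = 0 (A = (1/5)*0 = 0)
K(g, H) = 18*g (K(g, H) = ((0*g)*H + g)*18 = (0*H + g)*18 = (0 + g)*18 = g*18 = 18*g)
-(1729 + K(25, 56))*(-214 + 1940) = -(1729 + 18*25)*(-214 + 1940) = -(1729 + 450)*1726 = -2179*1726 = -1*3760954 = -3760954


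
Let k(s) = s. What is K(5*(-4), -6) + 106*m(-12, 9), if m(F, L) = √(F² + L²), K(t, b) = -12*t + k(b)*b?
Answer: 1866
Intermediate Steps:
K(t, b) = b² - 12*t (K(t, b) = -12*t + b*b = -12*t + b² = b² - 12*t)
K(5*(-4), -6) + 106*m(-12, 9) = ((-6)² - 60*(-4)) + 106*√((-12)² + 9²) = (36 - 12*(-20)) + 106*√(144 + 81) = (36 + 240) + 106*√225 = 276 + 106*15 = 276 + 1590 = 1866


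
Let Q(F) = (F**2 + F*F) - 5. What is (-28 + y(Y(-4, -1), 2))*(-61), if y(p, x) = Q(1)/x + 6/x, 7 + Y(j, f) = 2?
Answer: 3233/2 ≈ 1616.5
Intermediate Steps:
Y(j, f) = -5 (Y(j, f) = -7 + 2 = -5)
Q(F) = -5 + 2*F**2 (Q(F) = (F**2 + F**2) - 5 = 2*F**2 - 5 = -5 + 2*F**2)
y(p, x) = 3/x (y(p, x) = (-5 + 2*1**2)/x + 6/x = (-5 + 2*1)/x + 6/x = (-5 + 2)/x + 6/x = -3/x + 6/x = 3/x)
(-28 + y(Y(-4, -1), 2))*(-61) = (-28 + 3/2)*(-61) = -53/2*(-61) = 3233/2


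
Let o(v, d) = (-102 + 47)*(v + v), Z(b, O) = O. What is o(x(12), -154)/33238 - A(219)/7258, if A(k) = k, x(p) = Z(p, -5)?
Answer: -1643611/120620702 ≈ -0.013626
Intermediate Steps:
x(p) = -5
o(v, d) = -110*v
o(x(12), -154)/33238 - A(219)/7258 = -110*(-5)/33238 - 1*219/7258 = 550*(1/33238) - 219*1/7258 = 275/16619 - 219/7258 = -1643611/120620702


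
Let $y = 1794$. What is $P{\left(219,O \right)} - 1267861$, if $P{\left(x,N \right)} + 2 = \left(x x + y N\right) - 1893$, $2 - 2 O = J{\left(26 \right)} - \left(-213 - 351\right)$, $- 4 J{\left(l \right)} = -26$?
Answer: $- \frac{3463479}{2} \approx -1.7317 \cdot 10^{6}$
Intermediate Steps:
$J{\left(l \right)} = \frac{13}{2}$ ($J{\left(l \right)} = \left(- \frac{1}{4}\right) \left(-26\right) = \frac{13}{2}$)
$O = - \frac{1137}{4}$ ($O = 1 - \frac{\frac{13}{2} - \left(-213 - 351\right)}{2} = 1 - \frac{\frac{13}{2} - -564}{2} = 1 - \frac{\frac{13}{2} + 564}{2} = 1 - \frac{1141}{4} = - \frac{1137}{4} \approx -284.25$)
$P{\left(x,N \right)} = -1895 + x^{2} + 1794 N$ ($P{\left(x,N \right)} = -2 - \left(1893 - 1794 N - x x\right) = -2 - \left(1893 - x^{2} - 1794 N\right) = -2 + \left(-1893 + x^{2} + 1794 N\right) = -1895 + x^{2} + 1794 N$)
$P{\left(219,O \right)} - 1267861 = \left(-1895 + 219^{2} + 1794 \left(- \frac{1137}{4}\right)\right) - 1267861 = \left(-1895 + 47961 - \frac{1019889}{2}\right) - 1267861 = - \frac{927757}{2} - 1267861 = - \frac{3463479}{2}$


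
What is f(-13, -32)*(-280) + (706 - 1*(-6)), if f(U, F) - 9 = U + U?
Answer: 5472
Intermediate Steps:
f(U, F) = 9 + 2*U (f(U, F) = 9 + (U + U) = 9 + 2*U)
f(-13, -32)*(-280) + (706 - 1*(-6)) = (9 + 2*(-13))*(-280) + (706 - 1*(-6)) = (9 - 26)*(-280) + (706 + 6) = -17*(-280) + 712 = 4760 + 712 = 5472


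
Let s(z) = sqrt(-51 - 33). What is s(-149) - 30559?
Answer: -30559 + 2*I*sqrt(21) ≈ -30559.0 + 9.1651*I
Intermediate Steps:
s(z) = 2*I*sqrt(21) (s(z) = sqrt(-84) = 2*I*sqrt(21))
s(-149) - 30559 = 2*I*sqrt(21) - 30559 = -30559 + 2*I*sqrt(21)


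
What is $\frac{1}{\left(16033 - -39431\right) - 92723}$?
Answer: $- \frac{1}{37259} \approx -2.6839 \cdot 10^{-5}$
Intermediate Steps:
$\frac{1}{\left(16033 - -39431\right) - 92723} = \frac{1}{\left(16033 + 39431\right) - 92723} = \frac{1}{55464 - 92723} = \frac{1}{-37259} = - \frac{1}{37259}$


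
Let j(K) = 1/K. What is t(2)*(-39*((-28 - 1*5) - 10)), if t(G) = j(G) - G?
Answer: -5031/2 ≈ -2515.5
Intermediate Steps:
t(G) = 1/G - G
t(2)*(-39*((-28 - 1*5) - 10)) = (1/2 - 1*2)*(-39*((-28 - 1*5) - 10)) = (½ - 2)*(-39*((-28 - 5) - 10)) = -(-117)*(-33 - 10)/2 = -(-117)*(-43)/2 = -3/2*1677 = -5031/2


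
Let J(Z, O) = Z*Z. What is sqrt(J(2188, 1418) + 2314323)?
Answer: sqrt(7101667) ≈ 2664.9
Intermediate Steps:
J(Z, O) = Z**2
sqrt(J(2188, 1418) + 2314323) = sqrt(2188**2 + 2314323) = sqrt(4787344 + 2314323) = sqrt(7101667)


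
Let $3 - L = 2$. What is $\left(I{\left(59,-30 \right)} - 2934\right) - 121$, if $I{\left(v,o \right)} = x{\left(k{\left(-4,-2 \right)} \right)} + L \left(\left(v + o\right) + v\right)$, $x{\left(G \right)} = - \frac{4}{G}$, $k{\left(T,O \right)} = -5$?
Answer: $- \frac{14831}{5} \approx -2966.2$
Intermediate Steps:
$L = 1$ ($L = 3 - 2 = 1$)
$I{\left(v,o \right)} = \frac{4}{5} + o + 2 v$ ($I{\left(v,o \right)} = - \frac{4}{-5} + 1 \left(\left(v + o\right) + v\right) = \left(-4\right) \left(- \frac{1}{5}\right) + 1 \left(\left(o + v\right) + v\right) = \frac{4}{5} + 1 \left(o + 2 v\right) = \frac{4}{5} + \left(o + 2 v\right) = \frac{4}{5} + o + 2 v$)
$\left(I{\left(59,-30 \right)} - 2934\right) - 121 = \left(\left(\frac{4}{5} - 30 + 2 \cdot 59\right) - 2934\right) - 121 = \left(\left(\frac{4}{5} - 30 + 118\right) - 2934\right) - 121 = \left(\frac{444}{5} - 2934\right) - 121 = - \frac{14226}{5} - 121 = - \frac{14831}{5}$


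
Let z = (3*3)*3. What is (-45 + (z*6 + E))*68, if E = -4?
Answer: 7684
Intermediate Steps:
z = 27 (z = 9*3 = 27)
(-45 + (z*6 + E))*68 = (-45 + (27*6 - 4))*68 = (-45 + (162 - 4))*68 = (-45 + 158)*68 = 113*68 = 7684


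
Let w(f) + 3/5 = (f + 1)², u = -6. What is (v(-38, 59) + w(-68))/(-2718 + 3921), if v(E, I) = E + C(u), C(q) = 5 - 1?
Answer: 7424/2005 ≈ 3.7027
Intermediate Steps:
C(q) = 4
w(f) = -⅗ + (1 + f)² (w(f) = -⅗ + (f + 1)² = -⅗ + (1 + f)²)
v(E, I) = 4 + E (v(E, I) = E + 4 = 4 + E)
(v(-38, 59) + w(-68))/(-2718 + 3921) = ((4 - 38) + (-⅗ + (1 - 68)²))/(-2718 + 3921) = (-34 + (-⅗ + (-67)²))/1203 = (-34 + (-⅗ + 4489))*(1/1203) = (-34 + 22442/5)*(1/1203) = (22272/5)*(1/1203) = 7424/2005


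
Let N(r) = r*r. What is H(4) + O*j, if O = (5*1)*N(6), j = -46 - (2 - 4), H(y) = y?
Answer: -7916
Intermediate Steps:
N(r) = r**2
j = -44 (j = -46 - 1*(-2) = -46 + 2 = -44)
O = 180 (O = (5*1)*6**2 = 5*36 = 180)
H(4) + O*j = 4 + 180*(-44) = 4 - 7920 = -7916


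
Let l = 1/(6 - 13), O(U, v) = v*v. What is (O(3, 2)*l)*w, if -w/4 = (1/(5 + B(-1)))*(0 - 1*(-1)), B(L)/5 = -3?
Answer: -8/35 ≈ -0.22857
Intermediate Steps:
O(U, v) = v²
B(L) = -15 (B(L) = 5*(-3) = -15)
l = -⅐ (l = 1/(-7) = -⅐ ≈ -0.14286)
w = ⅖ (w = -4*1/(5 - 15)*(0 - 1*(-1)) = -4*1/(-10)*(0 + 1) = -4*1*(-⅒) = -(-2)/5 = -4*(-⅒) = ⅖ ≈ 0.40000)
(O(3, 2)*l)*w = (2²*(-⅐))*(⅖) = (4*(-⅐))*(⅖) = -4/7*⅖ = -8/35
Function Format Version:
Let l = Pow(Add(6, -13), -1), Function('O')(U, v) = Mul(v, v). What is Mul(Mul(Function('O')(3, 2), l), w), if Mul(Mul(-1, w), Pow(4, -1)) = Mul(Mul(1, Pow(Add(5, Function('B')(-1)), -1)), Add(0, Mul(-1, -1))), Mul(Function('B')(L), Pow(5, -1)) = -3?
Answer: Rational(-8, 35) ≈ -0.22857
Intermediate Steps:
Function('O')(U, v) = Pow(v, 2)
Function('B')(L) = -15 (Function('B')(L) = Mul(5, -3) = -15)
l = Rational(-1, 7) (l = Pow(-7, -1) = Rational(-1, 7) ≈ -0.14286)
w = Rational(2, 5) (w = Mul(-4, Mul(Mul(1, Pow(Add(5, -15), -1)), Add(0, Mul(-1, -1)))) = Mul(-4, Mul(Mul(1, Pow(-10, -1)), Add(0, 1))) = Mul(-4, Mul(Mul(1, Rational(-1, 10)), 1)) = Mul(-4, Mul(Rational(-1, 10), 1)) = Mul(-4, Rational(-1, 10)) = Rational(2, 5) ≈ 0.40000)
Mul(Mul(Function('O')(3, 2), l), w) = Mul(Mul(Pow(2, 2), Rational(-1, 7)), Rational(2, 5)) = Mul(Mul(4, Rational(-1, 7)), Rational(2, 5)) = Mul(Rational(-4, 7), Rational(2, 5)) = Rational(-8, 35)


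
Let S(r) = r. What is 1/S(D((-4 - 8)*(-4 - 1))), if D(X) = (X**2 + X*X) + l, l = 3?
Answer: 1/7203 ≈ 0.00013883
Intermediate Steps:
D(X) = 3 + 2*X**2 (D(X) = (X**2 + X*X) + 3 = (X**2 + X**2) + 3 = 2*X**2 + 3 = 3 + 2*X**2)
1/S(D((-4 - 8)*(-4 - 1))) = 1/(3 + 2*((-4 - 8)*(-4 - 1))**2) = 1/(3 + 2*(-12*(-5))**2) = 1/(3 + 2*60**2) = 1/(3 + 2*3600) = 1/(3 + 7200) = 1/7203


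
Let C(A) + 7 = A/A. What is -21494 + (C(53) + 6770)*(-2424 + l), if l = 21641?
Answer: 129962294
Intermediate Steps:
C(A) = -6 (C(A) = -7 + A/A = -7 + 1 = -6)
-21494 + (C(53) + 6770)*(-2424 + l) = -21494 + (-6 + 6770)*(-2424 + 21641) = -21494 + 6764*19217 = -21494 + 129983788 = 129962294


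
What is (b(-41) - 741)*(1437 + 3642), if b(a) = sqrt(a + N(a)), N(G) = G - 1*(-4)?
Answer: -3763539 + 5079*I*sqrt(78) ≈ -3.7635e+6 + 44857.0*I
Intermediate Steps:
N(G) = 4 + G (N(G) = G + 4 = 4 + G)
b(a) = sqrt(4 + 2*a) (b(a) = sqrt(a + (4 + a)) = sqrt(4 + 2*a))
(b(-41) - 741)*(1437 + 3642) = (sqrt(4 + 2*(-41)) - 741)*(1437 + 3642) = (sqrt(4 - 82) - 741)*5079 = (sqrt(-78) - 741)*5079 = (I*sqrt(78) - 741)*5079 = (-741 + I*sqrt(78))*5079 = -3763539 + 5079*I*sqrt(78)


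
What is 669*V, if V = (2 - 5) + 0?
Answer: -2007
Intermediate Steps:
V = -3 (V = -3 + 0 = -3)
669*V = 669*(-3) = -2007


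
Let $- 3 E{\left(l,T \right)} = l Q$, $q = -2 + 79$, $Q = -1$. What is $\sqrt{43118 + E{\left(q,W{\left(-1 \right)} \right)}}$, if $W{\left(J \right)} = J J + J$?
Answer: $\frac{\sqrt{388293}}{3} \approx 207.71$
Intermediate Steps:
$W{\left(J \right)} = J + J^{2}$ ($W{\left(J \right)} = J^{2} + J = J + J^{2}$)
$q = 77$
$E{\left(l,T \right)} = \frac{l}{3}$ ($E{\left(l,T \right)} = - \frac{l \left(-1\right)}{3} = - \frac{\left(-1\right) l}{3} = \frac{l}{3}$)
$\sqrt{43118 + E{\left(q,W{\left(-1 \right)} \right)}} = \sqrt{43118 + \frac{1}{3} \cdot 77} = \sqrt{43118 + \frac{77}{3}} = \sqrt{\frac{129431}{3}} = \frac{\sqrt{388293}}{3}$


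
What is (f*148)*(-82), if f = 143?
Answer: -1735448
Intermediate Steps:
(f*148)*(-82) = (143*148)*(-82) = 21164*(-82) = -1735448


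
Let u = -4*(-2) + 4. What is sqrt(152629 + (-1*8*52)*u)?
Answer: 7*sqrt(3013) ≈ 384.24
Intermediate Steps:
u = 12 (u = 8 + 4 = 12)
sqrt(152629 + (-1*8*52)*u) = sqrt(152629 + (-1*8*52)*12) = sqrt(152629 - 8*52*12) = sqrt(152629 - 416*12) = sqrt(152629 - 4992) = sqrt(147637) = 7*sqrt(3013)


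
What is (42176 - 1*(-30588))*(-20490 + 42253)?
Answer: 1583562932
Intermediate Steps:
(42176 - 1*(-30588))*(-20490 + 42253) = (42176 + 30588)*21763 = 72764*21763 = 1583562932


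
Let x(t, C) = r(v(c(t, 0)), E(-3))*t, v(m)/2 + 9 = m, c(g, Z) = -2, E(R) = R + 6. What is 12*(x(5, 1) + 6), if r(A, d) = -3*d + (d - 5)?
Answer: -588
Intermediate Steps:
E(R) = 6 + R
v(m) = -18 + 2*m
r(A, d) = -5 - 2*d (r(A, d) = -3*d + (-5 + d) = -5 - 2*d)
x(t, C) = -11*t (x(t, C) = (-5 - 2*(6 - 3))*t = (-5 - 2*3)*t = (-5 - 6)*t = -11*t)
12*(x(5, 1) + 6) = 12*(-11*5 + 6) = 12*(-55 + 6) = 12*(-49) = -588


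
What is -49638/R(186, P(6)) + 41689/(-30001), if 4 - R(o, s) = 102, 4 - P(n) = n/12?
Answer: 742552058/1470049 ≈ 505.12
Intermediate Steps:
P(n) = 4 - n/12
R(o, s) = -98 (R(o, s) = 4 - 1*102 = 4 - 102 = -98)
-49638/R(186, P(6)) + 41689/(-30001) = -49638/(-98) + 41689/(-30001) = -49638*(-1/98) + 41689*(-1/30001) = 24819/49 - 41689/30001 = 742552058/1470049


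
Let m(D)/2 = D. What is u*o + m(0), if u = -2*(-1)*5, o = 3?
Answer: 30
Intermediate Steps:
m(D) = 2*D
u = 10 (u = 2*5 = 10)
u*o + m(0) = 10*3 + 2*0 = 30 + 0 = 30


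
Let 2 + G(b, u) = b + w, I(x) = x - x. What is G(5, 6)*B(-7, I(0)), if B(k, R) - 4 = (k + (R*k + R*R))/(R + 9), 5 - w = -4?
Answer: 116/3 ≈ 38.667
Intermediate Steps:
w = 9 (w = 5 - 1*(-4) = 5 + 4 = 9)
I(x) = 0
G(b, u) = 7 + b (G(b, u) = -2 + (b + 9) = -2 + (9 + b) = 7 + b)
B(k, R) = 4 + (k + R² + R*k)/(9 + R) (B(k, R) = 4 + (k + (R*k + R*R))/(R + 9) = 4 + (k + (R*k + R²))/(9 + R) = 4 + (k + (R² + R*k))/(9 + R) = 4 + (k + R² + R*k)/(9 + R))
G(5, 6)*B(-7, I(0)) = (7 + 5)*((36 - 7 + 0² + 4*0 + 0*(-7))/(9 + 0)) = 12*((36 - 7 + 0 + 0 + 0)/9) = 12*((⅑)*29) = 12*(29/9) = 116/3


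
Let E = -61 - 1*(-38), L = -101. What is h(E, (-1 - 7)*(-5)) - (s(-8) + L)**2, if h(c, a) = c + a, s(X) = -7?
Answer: -11647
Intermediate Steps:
E = -23 (E = -61 + 38 = -23)
h(c, a) = a + c
h(E, (-1 - 7)*(-5)) - (s(-8) + L)**2 = ((-1 - 7)*(-5) - 23) - (-7 - 101)**2 = (-8*(-5) - 23) - 1*(-108)**2 = (40 - 23) - 1*11664 = 17 - 11664 = -11647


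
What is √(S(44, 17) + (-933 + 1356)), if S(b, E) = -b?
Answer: √379 ≈ 19.468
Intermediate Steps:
√(S(44, 17) + (-933 + 1356)) = √(-1*44 + (-933 + 1356)) = √(-44 + 423) = √379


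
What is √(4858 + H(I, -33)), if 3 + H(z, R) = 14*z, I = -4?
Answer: √4799 ≈ 69.275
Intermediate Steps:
H(z, R) = -3 + 14*z
√(4858 + H(I, -33)) = √(4858 + (-3 + 14*(-4))) = √(4858 + (-3 - 56)) = √(4858 - 59) = √4799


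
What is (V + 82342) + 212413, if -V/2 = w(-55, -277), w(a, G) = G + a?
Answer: 295419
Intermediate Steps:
V = 664 (V = -2*(-277 - 55) = -2*(-332) = 664)
(V + 82342) + 212413 = (664 + 82342) + 212413 = 83006 + 212413 = 295419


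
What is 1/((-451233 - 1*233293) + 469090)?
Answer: -1/215436 ≈ -4.6417e-6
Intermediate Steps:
1/((-451233 - 1*233293) + 469090) = 1/((-451233 - 233293) + 469090) = 1/(-684526 + 469090) = 1/(-215436) = -1/215436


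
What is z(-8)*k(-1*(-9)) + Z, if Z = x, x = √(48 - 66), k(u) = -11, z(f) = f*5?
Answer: 440 + 3*I*√2 ≈ 440.0 + 4.2426*I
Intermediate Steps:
z(f) = 5*f
x = 3*I*√2 (x = √(-18) = 3*I*√2 ≈ 4.2426*I)
Z = 3*I*√2 ≈ 4.2426*I
z(-8)*k(-1*(-9)) + Z = (5*(-8))*(-11) + 3*I*√2 = -40*(-11) + 3*I*√2 = 440 + 3*I*√2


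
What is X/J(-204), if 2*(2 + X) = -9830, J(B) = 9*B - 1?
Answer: 447/167 ≈ 2.6766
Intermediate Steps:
J(B) = -1 + 9*B
X = -4917 (X = -2 + (½)*(-9830) = -2 - 4915 = -4917)
X/J(-204) = -4917/(-1 + 9*(-204)) = -4917/(-1 - 1836) = -4917/(-1837) = -4917*(-1/1837) = 447/167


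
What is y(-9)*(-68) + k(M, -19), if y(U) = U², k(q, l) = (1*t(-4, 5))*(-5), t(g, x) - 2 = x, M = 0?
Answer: -5543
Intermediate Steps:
t(g, x) = 2 + x
k(q, l) = -35 (k(q, l) = (1*(2 + 5))*(-5) = (1*7)*(-5) = 7*(-5) = -35)
y(-9)*(-68) + k(M, -19) = (-9)²*(-68) - 35 = 81*(-68) - 35 = -5508 - 35 = -5543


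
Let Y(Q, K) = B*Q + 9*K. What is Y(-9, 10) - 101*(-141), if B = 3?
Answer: 14304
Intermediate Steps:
Y(Q, K) = 3*Q + 9*K
Y(-9, 10) - 101*(-141) = (3*(-9) + 9*10) - 101*(-141) = (-27 + 90) + 14241 = 63 + 14241 = 14304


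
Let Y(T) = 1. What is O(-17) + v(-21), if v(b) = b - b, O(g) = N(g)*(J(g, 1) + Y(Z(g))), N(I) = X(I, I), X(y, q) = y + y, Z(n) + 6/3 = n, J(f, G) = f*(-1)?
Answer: -612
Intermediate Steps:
J(f, G) = -f
Z(n) = -2 + n
X(y, q) = 2*y
N(I) = 2*I
O(g) = 2*g*(1 - g) (O(g) = (2*g)*(-g + 1) = (2*g)*(1 - g) = 2*g*(1 - g))
v(b) = 0
O(-17) + v(-21) = 2*(-17)*(1 - 1*(-17)) + 0 = 2*(-17)*(1 + 17) + 0 = 2*(-17)*18 + 0 = -612 + 0 = -612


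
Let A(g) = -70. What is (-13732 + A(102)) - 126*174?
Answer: -35726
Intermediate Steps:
(-13732 + A(102)) - 126*174 = (-13732 - 70) - 126*174 = -13802 - 21924 = -35726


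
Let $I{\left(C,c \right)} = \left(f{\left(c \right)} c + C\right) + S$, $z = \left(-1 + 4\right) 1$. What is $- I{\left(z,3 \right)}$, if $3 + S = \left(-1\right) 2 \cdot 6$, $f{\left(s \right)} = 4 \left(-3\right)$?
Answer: $48$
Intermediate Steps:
$f{\left(s \right)} = -12$
$z = 3$ ($z = 3 \cdot 1 = 3$)
$S = -15$ ($S = -3 + \left(-1\right) 2 \cdot 6 = -3 - 12 = -15$)
$I{\left(C,c \right)} = -15 + C - 12 c$ ($I{\left(C,c \right)} = \left(- 12 c + C\right) - 15 = \left(C - 12 c\right) - 15 = -15 + C - 12 c$)
$- I{\left(z,3 \right)} = - (-15 + 3 - 36) = \left(-1\right) \left(-48\right) = 48$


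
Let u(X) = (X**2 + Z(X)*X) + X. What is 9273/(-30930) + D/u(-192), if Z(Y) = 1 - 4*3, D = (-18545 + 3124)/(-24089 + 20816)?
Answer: -196106324201/654375864960 ≈ -0.29968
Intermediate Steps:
D = 15421/3273 (D = -15421/(-3273) = -15421*(-1/3273) = 15421/3273 ≈ 4.7116)
Z(Y) = -11 (Z(Y) = 1 - 12 = -11)
u(X) = X**2 - 10*X (u(X) = (X**2 - 11*X) + X = X**2 - 10*X)
9273/(-30930) + D/u(-192) = 9273/(-30930) + 15421/(3273*((-192*(-10 - 192)))) = 9273*(-1/30930) + 15421/(3273*((-192*(-202)))) = -3091/10310 + (15421/3273)/38784 = -3091/10310 + (15421/3273)*(1/38784) = -3091/10310 + 15421/126940032 = -196106324201/654375864960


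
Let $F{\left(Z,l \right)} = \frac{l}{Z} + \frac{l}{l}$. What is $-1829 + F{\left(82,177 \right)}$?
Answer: $- \frac{149719}{82} \approx -1825.8$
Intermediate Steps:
$F{\left(Z,l \right)} = 1 + \frac{l}{Z}$ ($F{\left(Z,l \right)} = \frac{l}{Z} + 1 = 1 + \frac{l}{Z}$)
$-1829 + F{\left(82,177 \right)} = -1829 + \frac{82 + 177}{82} = -1829 + \frac{1}{82} \cdot 259 = -1829 + \frac{259}{82} = - \frac{149719}{82}$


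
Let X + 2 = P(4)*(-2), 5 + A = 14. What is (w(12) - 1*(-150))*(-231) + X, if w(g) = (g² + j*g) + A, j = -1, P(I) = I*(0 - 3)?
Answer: -67199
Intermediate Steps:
P(I) = -3*I (P(I) = I*(-3) = -3*I)
A = 9 (A = -5 + 14 = 9)
w(g) = 9 + g² - g (w(g) = (g² - g) + 9 = 9 + g² - g)
X = 22 (X = -2 - 3*4*(-2) = -2 - 12*(-2) = -2 + 24 = 22)
(w(12) - 1*(-150))*(-231) + X = ((9 + 12² - 1*12) - 1*(-150))*(-231) + 22 = ((9 + 144 - 12) + 150)*(-231) + 22 = (141 + 150)*(-231) + 22 = 291*(-231) + 22 = -67221 + 22 = -67199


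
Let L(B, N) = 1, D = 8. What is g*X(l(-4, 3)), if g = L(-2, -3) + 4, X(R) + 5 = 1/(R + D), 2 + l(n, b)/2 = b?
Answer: -49/2 ≈ -24.500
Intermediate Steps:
l(n, b) = -4 + 2*b
X(R) = -5 + 1/(8 + R) (X(R) = -5 + 1/(R + 8) = -5 + 1/(8 + R))
g = 5 (g = 1 + 4 = 5)
g*X(l(-4, 3)) = 5*((-39 - 5*(-4 + 2*3))/(8 + (-4 + 2*3))) = 5*((-39 - 5*(-4 + 6))/(8 + (-4 + 6))) = 5*((-39 - 5*2)/(8 + 2)) = 5*((-39 - 10)/10) = 5*((1/10)*(-49)) = 5*(-49/10) = -49/2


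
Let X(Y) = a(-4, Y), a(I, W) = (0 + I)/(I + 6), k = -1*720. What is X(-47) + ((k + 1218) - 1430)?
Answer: -934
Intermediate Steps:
k = -720
a(I, W) = I/(6 + I)
X(Y) = -2 (X(Y) = -4/(6 - 4) = -4/2 = -4*½ = -2)
X(-47) + ((k + 1218) - 1430) = -2 + ((-720 + 1218) - 1430) = -2 + (498 - 1430) = -2 - 932 = -934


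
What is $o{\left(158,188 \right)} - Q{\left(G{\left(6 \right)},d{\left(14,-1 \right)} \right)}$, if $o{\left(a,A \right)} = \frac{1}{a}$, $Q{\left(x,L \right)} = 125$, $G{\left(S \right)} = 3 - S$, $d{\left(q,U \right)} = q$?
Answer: $- \frac{19749}{158} \approx -124.99$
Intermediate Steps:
$o{\left(158,188 \right)} - Q{\left(G{\left(6 \right)},d{\left(14,-1 \right)} \right)} = \frac{1}{158} - 125 = - \frac{19749}{158}$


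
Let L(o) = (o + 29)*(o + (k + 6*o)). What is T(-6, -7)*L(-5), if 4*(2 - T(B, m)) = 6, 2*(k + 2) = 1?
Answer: -438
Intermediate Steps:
k = -3/2 (k = -2 + (1/2)*1 = -2 + 1/2 = -3/2 ≈ -1.5000)
T(B, m) = 1/2 (T(B, m) = 2 - 1/4*6 = 2 - 3/2 = 1/2)
L(o) = (29 + o)*(-3/2 + 7*o) (L(o) = (o + 29)*(o + (-3/2 + 6*o)) = (29 + o)*(-3/2 + 7*o))
T(-6, -7)*L(-5) = (-87/2 + 7*(-5)**2 + (403/2)*(-5))/2 = (-87/2 + 7*25 - 2015/2)/2 = (-87/2 + 175 - 2015/2)/2 = (1/2)*(-876) = -438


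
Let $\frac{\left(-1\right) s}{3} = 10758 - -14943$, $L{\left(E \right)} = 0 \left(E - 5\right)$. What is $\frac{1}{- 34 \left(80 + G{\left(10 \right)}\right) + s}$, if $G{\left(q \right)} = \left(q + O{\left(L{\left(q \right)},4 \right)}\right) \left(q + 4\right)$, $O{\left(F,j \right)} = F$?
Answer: $- \frac{1}{84583} \approx -1.1823 \cdot 10^{-5}$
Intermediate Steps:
$L{\left(E \right)} = 0$ ($L{\left(E \right)} = 0 \left(-5 + E\right) = 0$)
$s = -77103$ ($s = - 3 \left(10758 - -14943\right) = - 3 \left(10758 + 14943\right) = \left(-3\right) 25701 = -77103$)
$G{\left(q \right)} = q \left(4 + q\right)$ ($G{\left(q \right)} = \left(q + 0\right) \left(q + 4\right) = q \left(4 + q\right)$)
$\frac{1}{- 34 \left(80 + G{\left(10 \right)}\right) + s} = \frac{1}{- 34 \left(80 + 10 \left(4 + 10\right)\right) - 77103} = \frac{1}{- 34 \left(80 + 10 \cdot 14\right) - 77103} = \frac{1}{- 34 \left(80 + 140\right) - 77103} = \frac{1}{\left(-34\right) 220 - 77103} = \frac{1}{-7480 - 77103} = \frac{1}{-84583} = - \frac{1}{84583}$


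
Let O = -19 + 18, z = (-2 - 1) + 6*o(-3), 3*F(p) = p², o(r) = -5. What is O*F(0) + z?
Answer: -33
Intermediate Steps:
F(p) = p²/3
z = -33 (z = (-2 - 1) + 6*(-5) = -3 - 30 = -33)
O = -1
O*F(0) + z = -0²/3 - 33 = -0/3 - 33 = -1*0 - 33 = 0 - 33 = -33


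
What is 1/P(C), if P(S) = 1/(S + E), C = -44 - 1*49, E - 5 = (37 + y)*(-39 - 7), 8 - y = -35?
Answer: -3768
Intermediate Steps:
y = 43 (y = 8 - 1*(-35) = 8 + 35 = 43)
E = -3675 (E = 5 + (37 + 43)*(-39 - 7) = 5 + 80*(-46) = 5 - 3680 = -3675)
C = -93 (C = -44 - 49 = -93)
P(S) = 1/(-3675 + S) (P(S) = 1/(S - 3675) = 1/(-3675 + S))
1/P(C) = 1/(1/(-3675 - 93)) = 1/(1/(-3768)) = 1/(-1/3768) = -3768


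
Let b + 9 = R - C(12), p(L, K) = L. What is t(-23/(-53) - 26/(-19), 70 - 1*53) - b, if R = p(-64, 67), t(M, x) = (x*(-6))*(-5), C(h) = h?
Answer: 595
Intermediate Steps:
t(M, x) = 30*x (t(M, x) = -6*x*(-5) = 30*x)
R = -64
b = -85 (b = -9 + (-64 - 1*12) = -9 + (-64 - 12) = -9 - 76 = -85)
t(-23/(-53) - 26/(-19), 70 - 1*53) - b = 30*(70 - 1*53) - 1*(-85) = 30*(70 - 53) + 85 = 30*17 + 85 = 510 + 85 = 595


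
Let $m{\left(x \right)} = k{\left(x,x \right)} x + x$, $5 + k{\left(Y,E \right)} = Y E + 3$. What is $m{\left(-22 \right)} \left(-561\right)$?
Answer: $5961186$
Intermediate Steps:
$k{\left(Y,E \right)} = -2 + E Y$ ($k{\left(Y,E \right)} = -5 + \left(Y E + 3\right) = -5 + \left(E Y + 3\right) = -5 + \left(3 + E Y\right) = -2 + E Y$)
$m{\left(x \right)} = x + x \left(-2 + x^{2}\right)$ ($m{\left(x \right)} = \left(-2 + x x\right) x + x = \left(-2 + x^{2}\right) x + x = x \left(-2 + x^{2}\right) + x = x + x \left(-2 + x^{2}\right)$)
$m{\left(-22 \right)} \left(-561\right) = \left(\left(-22\right)^{3} - -22\right) \left(-561\right) = \left(-10648 + 22\right) \left(-561\right) = \left(-10626\right) \left(-561\right) = 5961186$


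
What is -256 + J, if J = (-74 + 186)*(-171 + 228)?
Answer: 6128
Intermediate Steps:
J = 6384 (J = 112*57 = 6384)
-256 + J = -256 + 6384 = 6128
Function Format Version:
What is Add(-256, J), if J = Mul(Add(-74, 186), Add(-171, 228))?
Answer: 6128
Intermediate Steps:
J = 6384 (J = Mul(112, 57) = 6384)
Add(-256, J) = Add(-256, 6384) = 6128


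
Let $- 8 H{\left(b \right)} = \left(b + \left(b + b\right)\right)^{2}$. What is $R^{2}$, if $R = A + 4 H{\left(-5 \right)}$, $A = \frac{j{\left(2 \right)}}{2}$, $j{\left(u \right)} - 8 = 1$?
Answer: $11664$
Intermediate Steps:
$j{\left(u \right)} = 9$ ($j{\left(u \right)} = 8 + 1 = 9$)
$H{\left(b \right)} = - \frac{9 b^{2}}{8}$ ($H{\left(b \right)} = - \frac{\left(b + \left(b + b\right)\right)^{2}}{8} = - \frac{\left(b + 2 b\right)^{2}}{8} = - \frac{\left(3 b\right)^{2}}{8} = - \frac{9 b^{2}}{8}$)
$A = \frac{9}{2} \approx 4.5$
$R = -108$ ($R = \frac{9}{2} + 4 \left(- \frac{9 \left(-5\right)^{2}}{8}\right) = \frac{9}{2} + 4 \left(\left(- \frac{9}{8}\right) 25\right) = \frac{9}{2} + 4 \left(- \frac{225}{8}\right) = \frac{9}{2} - \frac{225}{2} = -108$)
$R^{2} = \left(-108\right)^{2} = 11664$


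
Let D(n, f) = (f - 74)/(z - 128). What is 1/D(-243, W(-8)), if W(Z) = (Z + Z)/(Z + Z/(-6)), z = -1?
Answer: 645/358 ≈ 1.8017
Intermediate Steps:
W(Z) = 12/5 (W(Z) = (2*Z)/(Z + Z*(-⅙)) = (2*Z)/(Z - Z/6) = (2*Z)/((5*Z/6)) = (2*Z)*(6/(5*Z)) = 12/5)
D(n, f) = 74/129 - f/129 (D(n, f) = (f - 74)/(-1 - 128) = (-74 + f)/(-129) = (-74 + f)*(-1/129) = 74/129 - f/129)
1/D(-243, W(-8)) = 1/(74/129 - 1/129*12/5) = 1/(74/129 - 4/215) = 1/(358/645) = 645/358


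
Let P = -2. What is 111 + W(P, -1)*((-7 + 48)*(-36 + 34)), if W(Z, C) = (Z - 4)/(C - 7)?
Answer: 99/2 ≈ 49.500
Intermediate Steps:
W(Z, C) = (-4 + Z)/(-7 + C)
111 + W(P, -1)*((-7 + 48)*(-36 + 34)) = 111 + ((-4 - 2)/(-7 - 1))*((-7 + 48)*(-36 + 34)) = 111 + (-6/(-8))*(41*(-2)) = 111 - 1/8*(-6)*(-82) = 111 + (3/4)*(-82) = 111 - 123/2 = 99/2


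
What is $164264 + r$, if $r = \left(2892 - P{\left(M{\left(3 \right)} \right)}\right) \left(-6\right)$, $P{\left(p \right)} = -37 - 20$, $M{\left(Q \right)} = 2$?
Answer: $146570$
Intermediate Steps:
$P{\left(p \right)} = -57$ ($P{\left(p \right)} = -37 - 20 = -57$)
$r = -17694$ ($r = \left(2892 - -57\right) \left(-6\right) = \left(2892 + 57\right) \left(-6\right) = 2949 \left(-6\right) = -17694$)
$164264 + r = 164264 - 17694 = 146570$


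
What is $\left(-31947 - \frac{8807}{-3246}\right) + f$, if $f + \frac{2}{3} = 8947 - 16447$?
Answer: $- \frac{128038319}{3246} \approx -39445.0$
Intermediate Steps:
$f = - \frac{22502}{3}$ ($f = - \frac{2}{3} + \left(8947 - 16447\right) = - \frac{2}{3} - 7500 = - \frac{22502}{3} \approx -7500.7$)
$\left(-31947 - \frac{8807}{-3246}\right) + f = \left(-31947 - \frac{8807}{-3246}\right) - \frac{22502}{3} = \left(-31947 - - \frac{8807}{3246}\right) - \frac{22502}{3} = \left(-31947 + \frac{8807}{3246}\right) - \frac{22502}{3} = - \frac{103691155}{3246} - \frac{22502}{3} = - \frac{128038319}{3246}$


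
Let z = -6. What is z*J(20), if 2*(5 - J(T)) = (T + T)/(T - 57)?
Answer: -1230/37 ≈ -33.243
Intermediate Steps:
J(T) = 5 - T/(-57 + T) (J(T) = 5 - (T + T)/(2*(T - 57)) = 5 - 2*T/(2*(-57 + T)) = 5 - T/(-57 + T))
z*J(20) = -6*(-285 + 4*20)/(-57 + 20) = -6*(-285 + 80)/(-37) = -(-6)*(-205)/37 = -6*205/37 = -1230/37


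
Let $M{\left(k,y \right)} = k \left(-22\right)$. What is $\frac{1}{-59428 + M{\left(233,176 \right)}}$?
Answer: $- \frac{1}{64554} \approx -1.5491 \cdot 10^{-5}$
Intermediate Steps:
$M{\left(k,y \right)} = - 22 k$
$\frac{1}{-59428 + M{\left(233,176 \right)}} = \frac{1}{-59428 - 5126} = \frac{1}{-64554} = - \frac{1}{64554}$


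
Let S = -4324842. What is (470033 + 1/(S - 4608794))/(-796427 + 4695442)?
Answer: 4199103729987/34832380768540 ≈ 0.12055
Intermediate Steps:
(470033 + 1/(S - 4608794))/(-796427 + 4695442) = (470033 + 1/(-4324842 - 4608794))/(-796427 + 4695442) = (470033 + 1/(-8933636))/3899015 = (470033 - 1/8933636)*(1/3899015) = (4199103729987/8933636)*(1/3899015) = 4199103729987/34832380768540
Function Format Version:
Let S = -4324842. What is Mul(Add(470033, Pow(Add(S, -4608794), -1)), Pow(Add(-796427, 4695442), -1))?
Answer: Rational(4199103729987, 34832380768540) ≈ 0.12055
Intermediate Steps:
Mul(Add(470033, Pow(Add(S, -4608794), -1)), Pow(Add(-796427, 4695442), -1)) = Mul(Add(470033, Pow(Add(-4324842, -4608794), -1)), Pow(Add(-796427, 4695442), -1)) = Mul(Add(470033, Pow(-8933636, -1)), Pow(3899015, -1)) = Mul(Add(470033, Rational(-1, 8933636)), Rational(1, 3899015)) = Mul(Rational(4199103729987, 8933636), Rational(1, 3899015)) = Rational(4199103729987, 34832380768540)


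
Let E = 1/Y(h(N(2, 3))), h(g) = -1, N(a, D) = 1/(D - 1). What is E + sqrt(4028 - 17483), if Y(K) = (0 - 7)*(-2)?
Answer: 1/14 + 3*I*sqrt(1495) ≈ 0.071429 + 116.0*I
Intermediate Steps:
N(a, D) = 1/(-1 + D)
Y(K) = 14 (Y(K) = -7*(-2) = 14)
E = 1/14 ≈ 0.071429
E + sqrt(4028 - 17483) = 1/14 + sqrt(4028 - 17483) = 1/14 + sqrt(-13455) = 1/14 + 3*I*sqrt(1495)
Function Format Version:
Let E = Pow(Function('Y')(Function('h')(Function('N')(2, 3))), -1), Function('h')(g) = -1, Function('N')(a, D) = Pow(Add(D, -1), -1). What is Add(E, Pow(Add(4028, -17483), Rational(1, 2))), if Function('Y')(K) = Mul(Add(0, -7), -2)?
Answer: Add(Rational(1, 14), Mul(3, I, Pow(1495, Rational(1, 2)))) ≈ Add(0.071429, Mul(116.00, I))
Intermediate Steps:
Function('N')(a, D) = Pow(Add(-1, D), -1)
Function('Y')(K) = 14 (Function('Y')(K) = Mul(-7, -2) = 14)
E = Rational(1, 14) (E = Pow(14, -1) = Rational(1, 14) ≈ 0.071429)
Add(E, Pow(Add(4028, -17483), Rational(1, 2))) = Add(Rational(1, 14), Pow(Add(4028, -17483), Rational(1, 2))) = Add(Rational(1, 14), Pow(-13455, Rational(1, 2))) = Add(Rational(1, 14), Mul(3, I, Pow(1495, Rational(1, 2))))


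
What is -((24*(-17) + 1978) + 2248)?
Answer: -3818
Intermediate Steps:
-((24*(-17) + 1978) + 2248) = -((-408 + 1978) + 2248) = -(1570 + 2248) = -1*3818 = -3818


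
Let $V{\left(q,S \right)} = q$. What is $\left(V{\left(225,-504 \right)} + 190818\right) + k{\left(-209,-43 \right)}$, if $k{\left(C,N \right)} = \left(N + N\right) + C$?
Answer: $190748$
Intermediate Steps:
$k{\left(C,N \right)} = C + 2 N$ ($k{\left(C,N \right)} = 2 N + C = C + 2 N$)
$\left(V{\left(225,-504 \right)} + 190818\right) + k{\left(-209,-43 \right)} = \left(225 + 190818\right) + \left(-209 + 2 \left(-43\right)\right) = 191043 - 295 = 190748$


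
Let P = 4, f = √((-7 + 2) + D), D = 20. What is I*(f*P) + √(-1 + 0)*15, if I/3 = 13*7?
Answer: 15*I + 1092*√15 ≈ 4229.3 + 15.0*I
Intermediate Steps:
I = 273 (I = 3*(13*7) = 3*91 = 273)
f = √15 (f = √((-7 + 2) + 20) = √(-5 + 20) = √15 ≈ 3.8730)
I*(f*P) + √(-1 + 0)*15 = 273*(√15*4) + √(-1 + 0)*15 = 273*(4*√15) + √(-1)*15 = 1092*√15 + I*15 = 1092*√15 + 15*I = 15*I + 1092*√15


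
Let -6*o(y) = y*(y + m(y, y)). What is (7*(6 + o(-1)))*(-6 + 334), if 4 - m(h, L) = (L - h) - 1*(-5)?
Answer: 39032/3 ≈ 13011.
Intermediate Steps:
m(h, L) = -1 + h - L (m(h, L) = 4 - ((L - h) - 1*(-5)) = 4 - ((L - h) + 5) = 4 - (5 + L - h) = 4 + (-5 + h - L) = -1 + h - L)
o(y) = -y*(-1 + y)/6 (o(y) = -y*(y + (-1 + y - y))/6 = -y*(y - 1)/6 = -y*(-1 + y)/6)
(7*(6 + o(-1)))*(-6 + 334) = (7*(6 + (1/6)*(-1)*(1 - 1*(-1))))*(-6 + 334) = (7*(6 + (1/6)*(-1)*(1 + 1)))*328 = (7*(6 + (1/6)*(-1)*2))*328 = (7*(6 - 1/3))*328 = (7*(17/3))*328 = (119/3)*328 = 39032/3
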